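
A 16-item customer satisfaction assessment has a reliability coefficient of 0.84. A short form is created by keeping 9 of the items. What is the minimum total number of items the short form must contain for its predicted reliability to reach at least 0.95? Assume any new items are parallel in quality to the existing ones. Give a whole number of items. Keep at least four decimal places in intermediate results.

Short-form reliability: n = 9/16 = 0.5625; r_9 = n·r/(1+(n−1)r) ≈ 0.7470
Length factor from the short form to reach 0.95: n' = 0.95(1 − 0.7470) / [0.7470(1 − 0.95)] ≈ 6.4351
Total items = 6.4351 × 9 = 57.92, rounded up to 58.

58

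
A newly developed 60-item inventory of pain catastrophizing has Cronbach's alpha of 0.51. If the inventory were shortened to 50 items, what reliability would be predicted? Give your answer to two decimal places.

The new length is 50/60 = 0.8333 times the old.
Spearman-Brown: r_new = n·r / (1 + (n − 1)·r)
r_new = (0.8333 × 0.51) / (1 + (0.8333 − 1) × 0.51)
r_new = 0.4250 / 0.9150 ≈ 0.4645

0.46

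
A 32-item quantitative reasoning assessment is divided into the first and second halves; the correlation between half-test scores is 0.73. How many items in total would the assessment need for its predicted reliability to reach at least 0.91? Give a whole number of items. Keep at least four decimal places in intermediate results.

60

r_full = 2(0.73)/(1 + 0.73) = 0.8439
Solve Spearman-Brown for n: n = 0.91(1 − 0.8439) / [0.8439(1 − 0.91)] = 1.8703
Required items = 1.8703 × 32 = 59.85, so 60 items.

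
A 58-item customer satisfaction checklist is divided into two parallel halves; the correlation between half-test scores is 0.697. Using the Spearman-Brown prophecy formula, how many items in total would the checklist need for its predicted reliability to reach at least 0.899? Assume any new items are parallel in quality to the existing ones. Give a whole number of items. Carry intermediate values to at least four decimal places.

Corrected full-test reliability: r_full = 2 × 0.697 / (1 + 0.697) ≈ 0.8214
Solve Spearman-Brown for n: n = 0.899(1 − 0.8214) / [0.8214(1 − 0.899)] = 1.9354
Required items = 1.9354 × 58 = 112.25, so 113 items.

113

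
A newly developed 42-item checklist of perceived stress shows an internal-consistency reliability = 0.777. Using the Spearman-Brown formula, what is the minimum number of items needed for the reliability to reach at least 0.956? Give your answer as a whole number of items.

n = [0.956 × 0.223] / [0.777 × 0.044]
  = 0.213188 / 0.034188 = 6.2358
6.2358 × 42 = 261.90 → 262 items

262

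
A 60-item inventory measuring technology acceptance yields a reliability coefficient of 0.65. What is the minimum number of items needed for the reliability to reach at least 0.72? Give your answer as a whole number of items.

Spearman-Brown solved for the length factor n:
n = r*(1 − r) / [ r (1 − r*) ]
n = [0.72 × 0.35] / [0.65 × 0.28]
  = 0.2520 / 0.1820 = 1.3846
1.3846 × 60 = 83.08 → 84 items

84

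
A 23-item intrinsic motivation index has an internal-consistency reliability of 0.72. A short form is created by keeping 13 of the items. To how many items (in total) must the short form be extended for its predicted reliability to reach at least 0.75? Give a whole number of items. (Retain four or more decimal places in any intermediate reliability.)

First, r for the 13-item form: n = 13/23 = 0.5652, so r_13 = 0.5652·0.72/(1 + (0.5652 − 1)·0.72) = 0.5924
Then solve for n' with r_old = 0.5924, r_target = 0.75: n' = 0.75(1 − 0.5924)/[0.5924(1 − 0.75)] = 2.0641
Total items = 2.0641 × 13 = 26.83, rounded up to 27.

27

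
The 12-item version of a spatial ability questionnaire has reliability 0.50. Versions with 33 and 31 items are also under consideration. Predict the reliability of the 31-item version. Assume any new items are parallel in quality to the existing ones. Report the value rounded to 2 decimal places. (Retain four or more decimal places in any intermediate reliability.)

The 33-item form is not needed; work directly from the 12-item form with n = 31/12 = 2.5833.
r_{31} = n·r / (1 + (n − 1)·r) = 1.2916 / 1.7916 ≈ 0.7209

0.72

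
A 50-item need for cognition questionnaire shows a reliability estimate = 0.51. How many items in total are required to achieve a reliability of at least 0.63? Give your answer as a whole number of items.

82

n = 0.63 × (1 − 0.51) / [ 0.51 × (1 − 0.63) ]
n = 0.3087 / 0.1887 ≈ 1.6359
Items needed = n × 50 = 1.6359 × 50 ≈ 81.80 → round up to 82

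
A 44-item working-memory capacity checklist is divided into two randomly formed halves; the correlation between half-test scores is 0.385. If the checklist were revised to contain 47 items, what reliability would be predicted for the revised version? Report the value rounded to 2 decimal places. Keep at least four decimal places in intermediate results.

First correct the split-half correlation to full-test reliability: r_full = 2 × 0.385 / (1 + 0.385) ≈ 0.5560
Length factor from 44 to 47 items: n = 47/44 = 1.0682
r_new = n·r_full / (1 + (n − 1)·r_full) = 0.5939 / 1.0379 ≈ 0.5722

0.57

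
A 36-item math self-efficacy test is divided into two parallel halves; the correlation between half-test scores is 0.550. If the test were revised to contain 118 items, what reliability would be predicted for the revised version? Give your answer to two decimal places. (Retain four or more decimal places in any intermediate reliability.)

Spearman-Brown correction (n = 2): r_full = 2·0.550/(1 + 0.550) = 0.7097
Then adjust to 118 items: n = 118/36 = 3.2778
r_new = n·r_full / (1 + (n − 1)·r_full) = 2.3263 / 2.6166 ≈ 0.8891

0.89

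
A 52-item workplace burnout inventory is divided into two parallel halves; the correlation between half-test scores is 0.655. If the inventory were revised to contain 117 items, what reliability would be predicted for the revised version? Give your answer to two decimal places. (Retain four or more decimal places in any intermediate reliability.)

First correct the split-half correlation to full-test reliability: r_full = 2 × 0.655 / (1 + 0.655) ≈ 0.7915
Then adjust to 117 items: n = 117/52 = 2.2500
r_new = n·r_full / (1 + (n − 1)·r_full) = 1.7809 / 1.9894 ≈ 0.8952

0.90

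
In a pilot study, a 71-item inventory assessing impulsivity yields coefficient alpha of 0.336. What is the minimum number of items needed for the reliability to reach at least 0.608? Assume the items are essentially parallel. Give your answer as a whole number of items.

218

n = [0.608 × 0.664] / [0.336 × 0.392]
n = 0.403712 / 0.131712 ≈ 3.0651
3.0651 × 71 = 217.62 → 218 items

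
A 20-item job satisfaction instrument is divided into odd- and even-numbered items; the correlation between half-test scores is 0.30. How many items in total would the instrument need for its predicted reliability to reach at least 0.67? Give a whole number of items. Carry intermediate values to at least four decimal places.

Corrected full-test reliability: r_full = 2 × 0.30 / (1 + 0.30) ≈ 0.4615
Solve Spearman-Brown for n: n = 0.67(1 − 0.4615) / [0.4615(1 − 0.67)] = 2.3691
Required items = 2.3691 × 20 = 47.38, so 48 items.

48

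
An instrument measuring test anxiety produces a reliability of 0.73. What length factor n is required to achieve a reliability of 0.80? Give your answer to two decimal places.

1.48

n = 0.80(1 − 0.73) / [0.73(1 − 0.80)]
n = 0.2160 / 0.1460 ≈ 1.4795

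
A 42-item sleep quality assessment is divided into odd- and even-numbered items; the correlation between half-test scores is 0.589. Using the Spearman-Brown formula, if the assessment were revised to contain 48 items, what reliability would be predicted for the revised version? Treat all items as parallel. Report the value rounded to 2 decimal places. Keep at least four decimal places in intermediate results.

0.77

Spearman-Brown correction (n = 2): r_full = 2·0.589/(1 + 0.589) = 0.7413
Then adjust to 48 items: n = 48/42 = 1.1429
r_new = n·r_full / (1 + (n − 1)·r_full) = 0.8472 / 1.1059 ≈ 0.7661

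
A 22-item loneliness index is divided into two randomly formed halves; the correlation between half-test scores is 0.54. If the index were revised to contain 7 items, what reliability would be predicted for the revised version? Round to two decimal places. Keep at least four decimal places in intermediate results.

First correct the split-half correlation to full-test reliability: r_full = 2 × 0.54 / (1 + 0.54) ≈ 0.7013
Length factor from 22 to 7 items: n = 7/22 = 0.3182
r_new = n·r_full / (1 + (n − 1)·r_full) = 0.2232 / 0.5219 ≈ 0.4277

0.43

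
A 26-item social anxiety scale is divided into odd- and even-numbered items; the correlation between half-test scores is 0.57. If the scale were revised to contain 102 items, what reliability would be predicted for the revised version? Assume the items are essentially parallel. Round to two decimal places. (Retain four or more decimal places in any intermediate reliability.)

Spearman-Brown correction (n = 2): r_full = 2·0.57/(1 + 0.57) = 0.7261
Length factor from 26 to 102 items: n = 102/26 = 3.9231
r_new = n·r_full / (1 + (n − 1)·r_full) = 2.8486 / 3.1225 ≈ 0.9123

0.91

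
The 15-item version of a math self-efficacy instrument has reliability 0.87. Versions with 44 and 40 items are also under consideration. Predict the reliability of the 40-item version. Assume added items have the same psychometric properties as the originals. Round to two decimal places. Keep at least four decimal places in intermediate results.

0.95

The 44-item form is not needed; work directly from the 15-item form with n = 40/15 = 2.6667.
r_{40} = n·r / (1 + (n − 1)·r) = 2.3200 / 2.4500 ≈ 0.9469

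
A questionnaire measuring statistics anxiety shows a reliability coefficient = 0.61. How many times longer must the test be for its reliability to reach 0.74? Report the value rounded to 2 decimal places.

n = [0.74 × 0.39] / [0.61 × 0.26]
n = 0.2886 / 0.1586 ≈ 1.8197

1.82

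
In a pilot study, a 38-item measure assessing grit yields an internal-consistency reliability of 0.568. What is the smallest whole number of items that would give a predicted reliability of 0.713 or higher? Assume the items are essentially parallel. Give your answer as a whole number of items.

72

Invert Spearman-Brown to solve for n:
n = r_target (1 − r_old) / [ r_old (1 − r_target) ]
n = 0.713(1 − 0.568) / [0.568(1 − 0.713)]
n = 0.308016 / 0.163016 ≈ 1.8895
1.8895 × 38 = 71.80 → 72 items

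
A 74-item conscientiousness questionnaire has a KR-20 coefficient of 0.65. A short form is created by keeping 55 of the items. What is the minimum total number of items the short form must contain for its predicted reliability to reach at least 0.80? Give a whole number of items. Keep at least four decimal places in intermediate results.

160

Short-form reliability: n = 55/74 = 0.7432; r_55 = n·r/(1+(n−1)r) ≈ 0.5799
Then solve for n' with r_old = 0.5799, r_target = 0.80: n' = 0.80(1 − 0.5799)/[0.5799(1 − 0.80)] = 2.8977
Total items = 2.8977 × 55 = 159.37, rounded up to 160.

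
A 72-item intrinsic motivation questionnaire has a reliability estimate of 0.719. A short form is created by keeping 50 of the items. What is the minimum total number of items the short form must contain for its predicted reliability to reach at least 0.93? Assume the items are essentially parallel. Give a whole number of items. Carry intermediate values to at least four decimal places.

374

Short-form reliability: n = 50/72 = 0.6944; r_50 = n·r/(1+(n−1)r) ≈ 0.6399
Then solve for n' with r_old = 0.6399, r_target = 0.93: n' = 0.93(1 − 0.6399)/[0.6399(1 − 0.93)] = 7.4765
Items = 7.4765 × 50 ≈ 373.82 → 374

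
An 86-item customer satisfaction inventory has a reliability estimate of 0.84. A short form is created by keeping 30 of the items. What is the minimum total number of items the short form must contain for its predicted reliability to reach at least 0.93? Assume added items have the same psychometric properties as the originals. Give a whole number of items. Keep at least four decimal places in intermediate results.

218

First, r for the 30-item form: n = 30/86 = 0.3488, so r_30 = 0.3488·0.84/(1 + (0.3488 − 1)·0.84) = 0.6468
Length factor from the short form to reach 0.93: n' = 0.93(1 − 0.6468) / [0.6468(1 − 0.93)] ≈ 7.2550
Total items = 7.2550 × 30 = 217.65, rounded up to 218.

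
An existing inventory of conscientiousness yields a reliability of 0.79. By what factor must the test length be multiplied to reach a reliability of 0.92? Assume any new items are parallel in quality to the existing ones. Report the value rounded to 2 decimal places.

3.06

n = 0.92 × (1 − 0.79) / [ 0.79 × (1 − 0.92) ]
n = 0.1932 / 0.0632 ≈ 3.0570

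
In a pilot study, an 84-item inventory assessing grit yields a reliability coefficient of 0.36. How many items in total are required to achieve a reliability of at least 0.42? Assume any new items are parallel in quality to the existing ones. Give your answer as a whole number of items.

109

n = [0.42 × 0.64] / [0.36 × 0.58]
  = 0.2688 / 0.2088 = 1.2874
Items needed = n × 84 = 1.2874 × 84 ≈ 108.14 → round up to 109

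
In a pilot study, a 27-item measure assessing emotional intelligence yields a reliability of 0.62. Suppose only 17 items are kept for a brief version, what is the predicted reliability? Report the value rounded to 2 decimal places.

0.51

The new length is 17/27 = 0.6296 times the old.
r_new = 0.6296·0.62 / [1 + (0.6296 − 1)·0.62]
     = 0.3904 / 0.7704 = 0.5067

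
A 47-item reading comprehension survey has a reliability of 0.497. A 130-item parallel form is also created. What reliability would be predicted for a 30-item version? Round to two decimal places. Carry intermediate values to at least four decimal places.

The 130-item form is not needed; work directly from the 47-item form with n = 30/47 = 0.6383.
r_{30} = n·r / (1 + (n − 1)·r) = 0.3172 / 0.8202 ≈ 0.3867

0.39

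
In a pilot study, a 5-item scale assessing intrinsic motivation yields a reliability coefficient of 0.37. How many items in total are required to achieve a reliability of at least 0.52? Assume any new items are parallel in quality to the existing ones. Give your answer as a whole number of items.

n = 0.52 × (1 − 0.37) / [ 0.37 × (1 − 0.52) ]
  = 0.3276 / 0.1776 = 1.8446
Items needed = n × 5 = 1.8446 × 5 ≈ 9.22 → round up to 10

10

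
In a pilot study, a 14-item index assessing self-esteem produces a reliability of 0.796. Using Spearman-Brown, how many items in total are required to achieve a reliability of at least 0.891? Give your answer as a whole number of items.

30

n = [0.891 × 0.204] / [0.796 × 0.109]
n = 0.181764 / 0.086764 ≈ 2.0949
Items needed = n × 14 = 2.0949 × 14 ≈ 29.33 → round up to 30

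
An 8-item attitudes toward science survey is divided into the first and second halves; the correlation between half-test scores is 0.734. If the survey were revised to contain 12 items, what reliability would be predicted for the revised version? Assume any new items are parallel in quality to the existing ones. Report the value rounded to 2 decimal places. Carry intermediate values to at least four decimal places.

0.89

First correct the split-half correlation to full-test reliability: r_full = 2 × 0.734 / (1 + 0.734) ≈ 0.8466
Then adjust to 12 items: n = 12/8 = 1.5000
r_new = n·r_full / (1 + (n − 1)·r_full) = 1.2699 / 1.4233 ≈ 0.8922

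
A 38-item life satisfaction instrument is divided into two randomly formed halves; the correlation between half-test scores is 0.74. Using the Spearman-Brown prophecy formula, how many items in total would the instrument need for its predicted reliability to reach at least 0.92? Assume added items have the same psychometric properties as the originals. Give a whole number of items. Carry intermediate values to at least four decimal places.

77

Corrected full-test reliability: r_full = 2 × 0.74 / (1 + 0.74) ≈ 0.8506
n = r_tgt(1 − r_full) / [r_full(1 − r_tgt)] = 0.92 × 0.1494 / (0.8506 × 0.08) ≈ 2.0199
Required items = 2.0199 × 38 = 76.76, so 77 items.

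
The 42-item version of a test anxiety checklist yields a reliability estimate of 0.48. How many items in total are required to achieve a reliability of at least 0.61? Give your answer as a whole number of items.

72

Spearman-Brown solved for the length factor n:
n = r_target (1 − r_old) / [ r_old (1 − r_target) ]
n = 0.61(1 − 0.48) / [0.48(1 − 0.61)]
  = 0.3172 / 0.1872 = 1.6944
So the test needs 1.6944 × 42 ≈ 71.16 items; rounding up, 72.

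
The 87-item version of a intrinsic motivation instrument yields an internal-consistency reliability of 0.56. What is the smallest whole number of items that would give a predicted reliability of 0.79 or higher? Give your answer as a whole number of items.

258

Rearranging the Spearman-Brown formula for n,
n = r_target (1 − r_old) / [ r_old (1 − r_target) ]
n = 0.79 × (1 − 0.56) / [ 0.56 × (1 − 0.79) ]
  = 0.3476 / 0.1176 = 2.9558
2.9558 × 87 = 257.15 → 258 items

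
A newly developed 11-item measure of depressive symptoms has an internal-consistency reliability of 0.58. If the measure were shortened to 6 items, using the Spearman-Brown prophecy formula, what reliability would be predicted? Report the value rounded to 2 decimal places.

Length ratio n = 6/11 = 0.5455
Spearman-Brown: r_new = n·r / (1 + (n − 1)·r)
r_new = 0.5455·0.58 / [1 + (0.5455 − 1)·0.58]
     = 0.3164 / 0.7364 = 0.4297

0.43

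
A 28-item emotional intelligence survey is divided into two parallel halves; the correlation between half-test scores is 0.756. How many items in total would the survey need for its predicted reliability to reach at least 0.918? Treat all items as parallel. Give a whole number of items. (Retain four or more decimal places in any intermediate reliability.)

51

Corrected full-test reliability: r_full = 2 × 0.756 / (1 + 0.756) ≈ 0.8610
n = r_tgt(1 − r_full) / [r_full(1 − r_tgt)] = 0.918 × 0.1390 / (0.8610 × 0.082) ≈ 1.8073
Items = 1.8073 × 28 ≈ 50.60 → 51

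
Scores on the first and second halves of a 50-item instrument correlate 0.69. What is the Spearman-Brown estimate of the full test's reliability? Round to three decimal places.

0.817

Apply the Spearman-Brown correction with n = 2:
r_full = 2(0.69) / (1 + 0.69)
r_full = 1.3800 / 1.6900 ≈ 0.8166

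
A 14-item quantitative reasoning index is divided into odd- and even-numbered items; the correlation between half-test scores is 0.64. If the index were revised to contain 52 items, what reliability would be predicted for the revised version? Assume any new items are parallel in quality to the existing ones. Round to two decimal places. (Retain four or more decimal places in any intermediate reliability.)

First correct the split-half correlation to full-test reliability: r_full = 2 × 0.64 / (1 + 0.64) ≈ 0.7805
Length factor from 14 to 52 items: n = 52/14 = 3.7143
r_new = n·r_full / (1 + (n − 1)·r_full) = 2.8990 / 3.1185 ≈ 0.9296

0.93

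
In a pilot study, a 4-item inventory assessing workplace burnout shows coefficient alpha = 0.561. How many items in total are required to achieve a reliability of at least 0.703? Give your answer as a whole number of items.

n = [0.703 × 0.439] / [0.561 × 0.297]
  = 0.308617 / 0.166617 = 1.8523
So the test needs 1.8523 × 4 ≈ 7.41 items; rounding up, 8.

8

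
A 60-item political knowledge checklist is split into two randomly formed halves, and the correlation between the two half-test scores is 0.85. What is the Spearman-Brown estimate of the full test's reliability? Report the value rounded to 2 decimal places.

Apply the Spearman-Brown correction with n = 2:
r_full = 2(0.85) / (1 + 0.85)
       = 1.7000 / 1.8500 = 0.9189

0.92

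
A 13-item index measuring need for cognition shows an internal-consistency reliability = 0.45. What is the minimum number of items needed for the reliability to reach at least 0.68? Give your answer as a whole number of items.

34

n = 0.68(1 − 0.45) / [0.45(1 − 0.68)]
  = 0.3740 / 0.1440 = 2.5972
Items needed = n × 13 = 2.5972 × 13 ≈ 33.76 → round up to 34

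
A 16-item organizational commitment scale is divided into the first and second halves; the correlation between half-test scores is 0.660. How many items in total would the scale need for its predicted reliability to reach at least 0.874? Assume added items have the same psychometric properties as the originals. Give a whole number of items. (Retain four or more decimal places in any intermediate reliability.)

r_full = 2(0.660)/(1 + 0.660) = 0.7952
Solve Spearman-Brown for n: n = 0.874(1 − 0.7952) / [0.7952(1 − 0.874)] = 1.7865
Required items = 1.7865 × 16 = 28.58, so 29 items.

29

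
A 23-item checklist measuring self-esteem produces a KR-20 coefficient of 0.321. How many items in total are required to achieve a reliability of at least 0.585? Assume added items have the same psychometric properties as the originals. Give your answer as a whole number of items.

n = 0.585 × (1 − 0.321) / [ 0.321 × (1 − 0.585) ]
n = 0.397215 / 0.133215 ≈ 2.9818
Items needed = n × 23 = 2.9818 × 23 ≈ 68.58 → round up to 69

69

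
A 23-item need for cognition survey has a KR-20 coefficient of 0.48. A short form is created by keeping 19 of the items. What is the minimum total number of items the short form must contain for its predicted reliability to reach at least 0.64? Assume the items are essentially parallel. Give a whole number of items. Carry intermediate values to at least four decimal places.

First, r for the 19-item form: n = 19/23 = 0.8261, so r_19 = 0.8261·0.48/(1 + (0.8261 − 1)·0.48) = 0.4326
Then solve for n' with r_old = 0.4326, r_target = 0.64: n' = 0.64(1 − 0.4326)/[0.4326(1 − 0.64)] = 2.3317
Total items = 2.3317 × 19 = 44.30, rounded up to 45.

45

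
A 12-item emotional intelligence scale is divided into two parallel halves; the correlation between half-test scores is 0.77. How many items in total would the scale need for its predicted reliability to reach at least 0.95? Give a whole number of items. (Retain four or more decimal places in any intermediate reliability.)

Corrected full-test reliability: r_full = 2 × 0.77 / (1 + 0.77) ≈ 0.8701
Solve Spearman-Brown for n: n = 0.95(1 − 0.8701) / [0.8701(1 − 0.95)] = 2.8366
Required items = 2.8366 × 12 = 34.04, so 35 items.

35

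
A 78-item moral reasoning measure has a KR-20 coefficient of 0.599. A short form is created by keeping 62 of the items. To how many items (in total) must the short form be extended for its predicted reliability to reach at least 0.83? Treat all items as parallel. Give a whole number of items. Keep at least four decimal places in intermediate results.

First, r for the 62-item form: n = 62/78 = 0.7949, so r_62 = 0.7949·0.599/(1 + (0.7949 − 1)·0.599) = 0.5428
Length factor from the short form to reach 0.83: n' = 0.83(1 − 0.5428) / [0.5428(1 − 0.83)] ≈ 4.1124
Items = 4.1124 × 62 ≈ 254.97 → 255

255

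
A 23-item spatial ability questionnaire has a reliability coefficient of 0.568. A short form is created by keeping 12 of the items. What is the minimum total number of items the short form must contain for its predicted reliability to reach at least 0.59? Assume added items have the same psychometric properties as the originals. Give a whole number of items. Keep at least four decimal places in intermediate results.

26

Short-form reliability: n = 12/23 = 0.5217; r_12 = n·r/(1+(n−1)r) ≈ 0.4069
Then solve for n' with r_old = 0.4069, r_target = 0.59: n' = 0.59(1 − 0.4069)/[0.4069(1 − 0.59)] = 2.0975
Items = 2.0975 × 12 ≈ 25.17 → 26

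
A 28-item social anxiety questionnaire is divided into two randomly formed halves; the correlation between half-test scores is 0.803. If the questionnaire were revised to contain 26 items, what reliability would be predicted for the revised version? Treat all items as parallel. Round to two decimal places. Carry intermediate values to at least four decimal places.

0.88

Spearman-Brown correction (n = 2): r_full = 2·0.803/(1 + 0.803) = 0.8907
Length factor from 28 to 26 items: n = 26/28 = 0.9286
r_new = n·r_full / (1 + (n − 1)·r_full) = 0.8271 / 0.9364 ≈ 0.8833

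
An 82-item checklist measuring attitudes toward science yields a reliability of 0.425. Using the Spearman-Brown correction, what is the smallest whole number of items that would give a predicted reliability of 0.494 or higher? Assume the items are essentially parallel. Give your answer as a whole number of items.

109

Spearman-Brown solved for the length factor n:
n = r*(1 − r) / [ r (1 − r*) ]
n = 0.494(1 − 0.425) / [0.425(1 − 0.494)]
n = 0.284050 / 0.215050 ≈ 1.3209
Items needed = n × 82 = 1.3209 × 82 ≈ 108.31 → round up to 109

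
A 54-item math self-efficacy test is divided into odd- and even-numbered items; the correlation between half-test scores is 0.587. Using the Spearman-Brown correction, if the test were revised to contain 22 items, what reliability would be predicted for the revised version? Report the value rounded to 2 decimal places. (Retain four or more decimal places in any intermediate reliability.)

First correct the split-half correlation to full-test reliability: r_full = 2 × 0.587 / (1 + 0.587) ≈ 0.7398
Length factor from 54 to 22 items: n = 22/54 = 0.4074
r_new = n·r_full / (1 + (n − 1)·r_full) = 0.3014 / 0.5616 ≈ 0.5367

0.54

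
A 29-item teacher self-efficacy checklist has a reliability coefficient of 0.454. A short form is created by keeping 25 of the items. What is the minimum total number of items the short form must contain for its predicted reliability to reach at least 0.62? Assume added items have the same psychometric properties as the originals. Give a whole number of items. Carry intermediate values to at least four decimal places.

First, r for the 25-item form: n = 25/29 = 0.8621, so r_25 = 0.8621·0.454/(1 + (0.8621 − 1)·0.454) = 0.4175
Then solve for n' with r_old = 0.4175, r_target = 0.62: n' = 0.62(1 − 0.4175)/[0.4175(1 − 0.62)] = 2.2764
Total items = 2.2764 × 25 = 56.91, rounded up to 57.

57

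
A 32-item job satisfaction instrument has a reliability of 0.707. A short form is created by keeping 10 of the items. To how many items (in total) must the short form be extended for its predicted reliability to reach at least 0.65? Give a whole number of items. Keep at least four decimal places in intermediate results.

Short-form reliability: n = 10/32 = 0.3125; r_10 = n·r/(1+(n−1)r) ≈ 0.4299
Then solve for n' with r_old = 0.4299, r_target = 0.65: n' = 0.65(1 − 0.4299)/[0.4299(1 − 0.65)] = 2.4628
Items = 2.4628 × 10 ≈ 24.63 → 25

25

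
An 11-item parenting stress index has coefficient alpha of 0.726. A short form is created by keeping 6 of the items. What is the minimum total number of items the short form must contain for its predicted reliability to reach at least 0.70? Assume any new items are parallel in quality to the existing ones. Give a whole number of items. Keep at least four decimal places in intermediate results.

Short-form reliability: n = 6/11 = 0.5455; r_6 = n·r/(1+(n−1)r) ≈ 0.5911
Then solve for n' with r_old = 0.5911, r_target = 0.70: n' = 0.70(1 − 0.5911)/[0.5911(1 − 0.70)] = 1.6141
Total items = 1.6141 × 6 = 9.68, rounded up to 10.

10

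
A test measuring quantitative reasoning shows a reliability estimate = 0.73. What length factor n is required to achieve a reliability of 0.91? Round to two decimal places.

n = 0.91 × (1 − 0.73) / [ 0.73 × (1 − 0.91) ]
  = 0.2457 / 0.0657 = 3.7397

3.74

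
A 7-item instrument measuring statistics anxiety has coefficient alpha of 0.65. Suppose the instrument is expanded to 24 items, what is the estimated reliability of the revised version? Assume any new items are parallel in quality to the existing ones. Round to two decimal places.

Length ratio n = 24/7 = 3.4286
Spearman-Brown: r_new = n·r / (1 + (n − 1)·r)
r_new = 3.4286·0.65 / [1 + (3.4286 − 1)·0.65]
     = 2.2286 / 2.5786 = 0.8643

0.86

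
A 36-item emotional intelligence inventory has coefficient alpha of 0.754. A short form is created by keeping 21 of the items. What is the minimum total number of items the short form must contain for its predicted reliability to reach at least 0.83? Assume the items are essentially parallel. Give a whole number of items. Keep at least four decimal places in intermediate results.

58

Short-form reliability: n = 21/36 = 0.5833; r_21 = n·r/(1+(n−1)r) ≈ 0.6413
Then solve for n' with r_old = 0.6413, r_target = 0.83: n' = 0.83(1 − 0.6413)/[0.6413(1 − 0.83)] = 2.7309
Total items = 2.7309 × 21 = 57.35, rounded up to 58.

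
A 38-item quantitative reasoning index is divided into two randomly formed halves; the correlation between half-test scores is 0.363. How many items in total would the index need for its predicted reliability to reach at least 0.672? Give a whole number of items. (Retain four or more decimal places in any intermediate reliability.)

69

Corrected full-test reliability: r_full = 2 × 0.363 / (1 + 0.363) ≈ 0.5326
Solve Spearman-Brown for n: n = 0.672(1 − 0.5326) / [0.5326(1 − 0.672)] = 1.7980
Items = 1.7980 × 38 ≈ 68.32 → 69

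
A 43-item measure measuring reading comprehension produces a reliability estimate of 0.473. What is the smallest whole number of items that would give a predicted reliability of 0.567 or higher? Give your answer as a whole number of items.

63

Invert Spearman-Brown to solve for n:
n = r*(1 − r) / [ r (1 − r*) ]
n = 0.567(1 − 0.473) / [0.473(1 − 0.567)]
n = 0.298809 / 0.204809 ≈ 1.4590
Items needed = n × 43 = 1.4590 × 43 ≈ 62.74 → round up to 63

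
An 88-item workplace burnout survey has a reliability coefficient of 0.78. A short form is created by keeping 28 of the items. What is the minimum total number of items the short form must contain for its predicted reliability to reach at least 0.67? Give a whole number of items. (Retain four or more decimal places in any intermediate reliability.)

First, r for the 28-item form: n = 28/88 = 0.3182, so r_28 = 0.3182·0.78/(1 + (0.3182 − 1)·0.78) = 0.5301
Length factor from the short form to reach 0.67: n' = 0.67(1 − 0.5301) / [0.5301(1 − 0.67)] ≈ 1.7997
Total items = 1.7997 × 28 = 50.39, rounded up to 51.

51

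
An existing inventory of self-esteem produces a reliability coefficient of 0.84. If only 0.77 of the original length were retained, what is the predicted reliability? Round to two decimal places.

r_new = (0.77 × 0.84) / (1 + (0.77 − 1) × 0.84)
r_new = 0.6468 / 0.8068 ≈ 0.8017

0.80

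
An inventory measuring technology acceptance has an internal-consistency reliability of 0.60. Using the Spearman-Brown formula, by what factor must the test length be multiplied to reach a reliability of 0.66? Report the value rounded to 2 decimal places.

1.29

Invert Spearman-Brown to solve for n:
n = r*(1 − r) / [ r (1 − r*) ]
n = [0.66 × 0.40] / [0.60 × 0.34]
  = 0.2640 / 0.2040 = 1.2941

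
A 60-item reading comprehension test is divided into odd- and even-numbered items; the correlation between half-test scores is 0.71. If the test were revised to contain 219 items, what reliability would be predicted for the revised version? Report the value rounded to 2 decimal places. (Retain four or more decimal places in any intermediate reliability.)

First correct the split-half correlation to full-test reliability: r_full = 2 × 0.71 / (1 + 0.71) ≈ 0.8304
Length factor from 60 to 219 items: n = 219/60 = 3.6500
r_new = n·r_full / (1 + (n − 1)·r_full) = 3.0310 / 3.2006 ≈ 0.9470

0.95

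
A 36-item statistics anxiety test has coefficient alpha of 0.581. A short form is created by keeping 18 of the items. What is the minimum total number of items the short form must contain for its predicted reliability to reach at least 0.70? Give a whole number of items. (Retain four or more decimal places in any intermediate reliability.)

First, r for the 18-item form: n = 18/36 = 0.5000, so r_18 = 0.5000·0.581/(1 + (0.5000 − 1)·0.581) = 0.4094
Then solve for n' with r_old = 0.4094, r_target = 0.70: n' = 0.70(1 − 0.4094)/[0.4094(1 − 0.70)] = 3.3661
Items = 3.3661 × 18 ≈ 60.59 → 61

61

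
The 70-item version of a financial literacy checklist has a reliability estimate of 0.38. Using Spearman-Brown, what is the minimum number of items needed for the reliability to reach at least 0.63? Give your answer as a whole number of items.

n = 0.63 × (1 − 0.38) / [ 0.38 × (1 − 0.63) ]
n = 0.3906 / 0.1406 ≈ 2.7781
2.7781 × 70 = 194.47 → 195 items

195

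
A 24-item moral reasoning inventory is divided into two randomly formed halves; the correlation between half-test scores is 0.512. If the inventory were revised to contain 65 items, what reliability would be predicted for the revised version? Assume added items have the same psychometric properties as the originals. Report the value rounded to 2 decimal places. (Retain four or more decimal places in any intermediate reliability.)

0.85

Full-test reliability from the split-half r: r_full = 2(0.512)/(1 + 0.512) = 0.6772
Length factor from 24 to 65 items: n = 65/24 = 2.7083
r_new = n·r_full / (1 + (n − 1)·r_full) = 1.8341 / 2.1569 ≈ 0.8503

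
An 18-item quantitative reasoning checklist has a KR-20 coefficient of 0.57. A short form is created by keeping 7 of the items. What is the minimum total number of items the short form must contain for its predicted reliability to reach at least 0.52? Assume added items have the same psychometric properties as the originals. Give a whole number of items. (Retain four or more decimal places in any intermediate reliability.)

Short-form reliability: n = 7/18 = 0.3889; r_7 = n·r/(1+(n−1)r) ≈ 0.3402
Length factor from the short form to reach 0.52: n' = 0.52(1 − 0.3402) / [0.3402(1 − 0.52)] ≈ 2.1011
Total items = 2.1011 × 7 = 14.71, rounded up to 15.

15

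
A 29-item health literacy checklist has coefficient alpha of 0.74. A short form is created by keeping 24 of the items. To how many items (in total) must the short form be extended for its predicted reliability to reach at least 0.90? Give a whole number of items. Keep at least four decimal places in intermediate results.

92

Short-form reliability: n = 24/29 = 0.8276; r_24 = n·r/(1+(n−1)r) ≈ 0.7020
Then solve for n' with r_old = 0.7020, r_target = 0.90: n' = 0.90(1 − 0.7020)/[0.7020(1 − 0.90)] = 3.8205
Total items = 3.8205 × 24 = 91.69, rounded up to 92.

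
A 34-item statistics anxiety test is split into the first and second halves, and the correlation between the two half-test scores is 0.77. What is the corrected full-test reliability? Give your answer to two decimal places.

0.87

The full test is twice the length of either half (n = 2).
r_full = 2r_hh / (1 + r_hh) = 2 × 0.77 / (1 + 0.77)
       = 1.5400 / 1.7700 = 0.8701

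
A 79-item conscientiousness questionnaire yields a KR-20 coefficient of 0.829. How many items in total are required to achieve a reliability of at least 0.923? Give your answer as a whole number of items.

196

n = 0.923(1 − 0.829) / [0.829(1 − 0.923)]
n = 0.157833 / 0.063833 ≈ 2.4726
2.4726 × 79 = 195.34 → 196 items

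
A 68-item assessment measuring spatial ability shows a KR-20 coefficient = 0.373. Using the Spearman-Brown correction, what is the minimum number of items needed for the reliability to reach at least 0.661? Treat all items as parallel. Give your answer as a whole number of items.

n = [0.661 × 0.627] / [0.373 × 0.339]
n = 0.414447 / 0.126447 ≈ 3.2776
3.2776 × 68 = 222.88 → 223 items

223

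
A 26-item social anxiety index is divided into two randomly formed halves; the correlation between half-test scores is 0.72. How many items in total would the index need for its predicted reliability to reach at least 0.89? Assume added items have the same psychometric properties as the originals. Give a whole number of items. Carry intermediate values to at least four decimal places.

r_full = 2(0.72)/(1 + 0.72) = 0.8372
n = r_tgt(1 − r_full) / [r_full(1 − r_tgt)] = 0.89 × 0.1628 / (0.8372 × 0.11) ≈ 1.5733
Items = 1.5733 × 26 ≈ 40.91 → 41

41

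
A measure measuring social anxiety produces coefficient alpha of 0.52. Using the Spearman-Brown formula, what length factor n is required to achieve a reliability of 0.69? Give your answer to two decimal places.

2.05

n = 0.69 × (1 − 0.52) / [ 0.52 × (1 − 0.69) ]
  = 0.3312 / 0.1612 = 2.0546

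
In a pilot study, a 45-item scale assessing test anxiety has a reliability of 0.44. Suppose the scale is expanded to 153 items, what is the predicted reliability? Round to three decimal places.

0.728

Length ratio n = 153/45 = 3.4
r_new = (3.4 × 0.44) / (1 + (3.4 − 1) × 0.44)
r_new = 1.4960 / 2.0560 ≈ 0.7276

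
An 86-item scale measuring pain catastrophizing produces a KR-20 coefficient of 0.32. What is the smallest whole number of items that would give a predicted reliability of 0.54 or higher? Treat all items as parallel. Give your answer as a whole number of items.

215

Spearman-Brown solved for the length factor n:
n = r_target (1 − r_old) / [ r_old (1 − r_target) ]
n = 0.54(1 − 0.32) / [0.32(1 − 0.54)]
n = 0.3672 / 0.1472 ≈ 2.4946
So the test needs 2.4946 × 86 ≈ 214.54 items; rounding up, 215.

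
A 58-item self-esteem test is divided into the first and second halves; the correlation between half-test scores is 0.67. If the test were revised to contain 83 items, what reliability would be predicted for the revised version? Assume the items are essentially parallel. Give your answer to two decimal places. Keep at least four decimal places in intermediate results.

Full-test reliability from the split-half r: r_full = 2(0.67)/(1 + 0.67) = 0.8024
Then adjust to 83 items: n = 83/58 = 1.4310
r_new = n·r_full / (1 + (n − 1)·r_full) = 1.1482 / 1.3458 ≈ 0.8532

0.85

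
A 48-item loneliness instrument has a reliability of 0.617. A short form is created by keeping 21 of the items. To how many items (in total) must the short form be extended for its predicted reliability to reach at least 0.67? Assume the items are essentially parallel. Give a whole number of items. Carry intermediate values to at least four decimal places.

61

Short-form reliability: n = 21/48 = 0.4375; r_21 = n·r/(1+(n−1)r) ≈ 0.4134
Then solve for n' with r_old = 0.4134, r_target = 0.67: n' = 0.67(1 − 0.4134)/[0.4134(1 − 0.67)] = 2.8809
Total items = 2.8809 × 21 = 60.50, rounded up to 61.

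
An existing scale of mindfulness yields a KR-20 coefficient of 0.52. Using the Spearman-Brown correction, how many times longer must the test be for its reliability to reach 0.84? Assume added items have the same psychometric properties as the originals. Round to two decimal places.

4.85

n = 0.84(1 − 0.52) / [0.52(1 − 0.84)]
n = 0.4032 / 0.0832 ≈ 4.8462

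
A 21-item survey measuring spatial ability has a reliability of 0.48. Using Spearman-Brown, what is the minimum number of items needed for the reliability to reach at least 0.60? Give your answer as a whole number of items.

35

Invert Spearman-Brown to solve for n:
n = r_target (1 − r_old) / [ r_old (1 − r_target) ]
n = 0.60 × (1 − 0.48) / [ 0.48 × (1 − 0.60) ]
  = 0.3120 / 0.1920 = 1.6250
Items needed = n × 21 = 1.6250 × 21 ≈ 34.12 → round up to 35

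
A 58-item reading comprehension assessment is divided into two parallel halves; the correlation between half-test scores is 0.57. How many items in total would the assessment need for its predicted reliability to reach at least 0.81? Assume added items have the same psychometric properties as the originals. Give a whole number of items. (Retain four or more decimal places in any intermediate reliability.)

94

Corrected full-test reliability: r_full = 2 × 0.57 / (1 + 0.57) ≈ 0.7261
n = r_tgt(1 − r_full) / [r_full(1 − r_tgt)] = 0.81 × 0.2739 / (0.7261 × 0.19) ≈ 1.6082
Required items = 1.6082 × 58 = 93.28, so 94 items.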